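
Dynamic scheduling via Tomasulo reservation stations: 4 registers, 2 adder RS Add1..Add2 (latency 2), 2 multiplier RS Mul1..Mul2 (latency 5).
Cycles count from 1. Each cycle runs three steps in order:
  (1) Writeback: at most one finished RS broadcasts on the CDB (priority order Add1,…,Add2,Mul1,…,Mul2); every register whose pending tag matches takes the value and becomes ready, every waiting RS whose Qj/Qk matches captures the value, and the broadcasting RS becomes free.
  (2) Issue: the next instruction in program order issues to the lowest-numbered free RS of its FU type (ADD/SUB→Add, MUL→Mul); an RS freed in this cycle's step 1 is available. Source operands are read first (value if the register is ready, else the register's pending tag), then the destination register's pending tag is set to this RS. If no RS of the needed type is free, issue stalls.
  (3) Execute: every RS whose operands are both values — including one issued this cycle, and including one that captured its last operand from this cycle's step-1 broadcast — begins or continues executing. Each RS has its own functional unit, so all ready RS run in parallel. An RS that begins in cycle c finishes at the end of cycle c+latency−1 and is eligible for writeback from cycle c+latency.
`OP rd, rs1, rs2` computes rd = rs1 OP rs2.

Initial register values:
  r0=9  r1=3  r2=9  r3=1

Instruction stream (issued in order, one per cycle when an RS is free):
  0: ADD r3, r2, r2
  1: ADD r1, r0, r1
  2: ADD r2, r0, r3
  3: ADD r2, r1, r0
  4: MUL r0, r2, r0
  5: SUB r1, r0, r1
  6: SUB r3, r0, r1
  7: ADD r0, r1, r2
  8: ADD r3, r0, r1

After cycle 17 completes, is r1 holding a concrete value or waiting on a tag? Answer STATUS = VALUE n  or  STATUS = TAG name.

  c1: issue ADD r3<-Add1  regs: r0:9,r1:3,r2:9,r3:Add1
  c2: issue ADD r1<-Add2  regs: r0:9,r1:Add2,r2:9,r3:Add1
  c3: CDB Add1=18; issue ADD r2<-Add1  regs: r0:9,r1:Add2,r2:Add1,r3:18
  c4: CDB Add2=12; issue ADD r2<-Add2  regs: r0:9,r1:12,r2:Add2,r3:18
  c5: CDB Add1=27; issue MUL r0<-Mul1  regs: r0:Mul1,r1:12,r2:Add2,r3:18
  c6: CDB Add2=21; issue SUB r1<-Add1  regs: r0:Mul1,r1:Add1,r2:21,r3:18
  c7: issue SUB r3<-Add2  regs: r0:Mul1,r1:Add1,r2:21,r3:Add2
  c8: stall  regs: r0:Mul1,r1:Add1,r2:21,r3:Add2
  c9: stall  regs: r0:Mul1,r1:Add1,r2:21,r3:Add2
  c10: stall  regs: r0:Mul1,r1:Add1,r2:21,r3:Add2
  c11: CDB Mul1=189; stall  regs: r0:189,r1:Add1,r2:21,r3:Add2
  c12: stall  regs: r0:189,r1:Add1,r2:21,r3:Add2
  c13: CDB Add1=177; issue ADD r0<-Add1  regs: r0:Add1,r1:177,r2:21,r3:Add2
  c14: stall  regs: r0:Add1,r1:177,r2:21,r3:Add2
  c15: CDB Add1=198; issue ADD r3<-Add1  regs: r0:198,r1:177,r2:21,r3:Add1
  c16: CDB Add2=12  regs: r0:198,r1:177,r2:21,r3:Add1
  c17: CDB Add1=375  regs: r0:198,r1:177,r2:21,r3:375

STATUS = VALUE 177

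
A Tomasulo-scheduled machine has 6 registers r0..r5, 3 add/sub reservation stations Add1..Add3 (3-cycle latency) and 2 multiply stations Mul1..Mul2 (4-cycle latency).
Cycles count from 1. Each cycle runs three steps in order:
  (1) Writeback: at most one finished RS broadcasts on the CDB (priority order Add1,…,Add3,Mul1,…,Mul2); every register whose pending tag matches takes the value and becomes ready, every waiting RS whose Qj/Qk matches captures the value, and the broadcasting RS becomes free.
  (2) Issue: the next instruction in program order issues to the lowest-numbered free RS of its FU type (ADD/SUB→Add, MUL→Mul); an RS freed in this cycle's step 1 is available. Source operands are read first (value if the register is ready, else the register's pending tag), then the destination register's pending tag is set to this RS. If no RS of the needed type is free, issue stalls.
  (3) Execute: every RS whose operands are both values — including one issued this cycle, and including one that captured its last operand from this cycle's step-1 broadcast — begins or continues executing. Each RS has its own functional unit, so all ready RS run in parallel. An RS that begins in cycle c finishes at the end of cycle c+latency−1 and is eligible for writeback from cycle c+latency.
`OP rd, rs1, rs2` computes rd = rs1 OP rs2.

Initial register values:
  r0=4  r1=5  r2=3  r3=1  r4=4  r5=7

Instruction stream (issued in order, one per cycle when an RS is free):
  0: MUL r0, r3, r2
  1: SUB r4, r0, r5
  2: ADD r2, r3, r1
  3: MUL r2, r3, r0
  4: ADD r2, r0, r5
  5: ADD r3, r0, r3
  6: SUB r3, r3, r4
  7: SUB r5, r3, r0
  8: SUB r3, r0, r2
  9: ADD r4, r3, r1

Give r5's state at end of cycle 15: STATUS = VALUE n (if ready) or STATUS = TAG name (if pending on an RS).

cycle 1: issue MUL r0<-Mul1 // r0:Mul1,r1:5,r2:3,r3:1,r4:4,r5:7
cycle 2: issue SUB r4<-Add1 // r0:Mul1,r1:5,r2:3,r3:1,r4:Add1,r5:7
cycle 3: issue ADD r2<-Add2 // r0:Mul1,r1:5,r2:Add2,r3:1,r4:Add1,r5:7
cycle 4: issue MUL r2<-Mul2 // r0:Mul1,r1:5,r2:Mul2,r3:1,r4:Add1,r5:7
cycle 5: CDB Mul1=3; issue ADD r2<-Add3 // r0:3,r1:5,r2:Add3,r3:1,r4:Add1,r5:7
cycle 6: CDB Add2=6; issue ADD r3<-Add2 // r0:3,r1:5,r2:Add3,r3:Add2,r4:Add1,r5:7
cycle 7: stall // r0:3,r1:5,r2:Add3,r3:Add2,r4:Add1,r5:7
cycle 8: CDB Add1=-4; issue SUB r3<-Add1 // r0:3,r1:5,r2:Add3,r3:Add1,r4:-4,r5:7
cycle 9: CDB Add2=4; issue SUB r5<-Add2 // r0:3,r1:5,r2:Add3,r3:Add1,r4:-4,r5:Add2
cycle 10: CDB Add3=10; issue SUB r3<-Add3 // r0:3,r1:5,r2:10,r3:Add3,r4:-4,r5:Add2
cycle 11: CDB Mul2=3; stall // r0:3,r1:5,r2:10,r3:Add3,r4:-4,r5:Add2
cycle 12: CDB Add1=8; issue ADD r4<-Add1 // r0:3,r1:5,r2:10,r3:Add3,r4:Add1,r5:Add2
cycle 13: CDB Add3=-7 // r0:3,r1:5,r2:10,r3:-7,r4:Add1,r5:Add2
cycle 14: - // r0:3,r1:5,r2:10,r3:-7,r4:Add1,r5:Add2
cycle 15: CDB Add2=5 // r0:3,r1:5,r2:10,r3:-7,r4:Add1,r5:5

STATUS = VALUE 5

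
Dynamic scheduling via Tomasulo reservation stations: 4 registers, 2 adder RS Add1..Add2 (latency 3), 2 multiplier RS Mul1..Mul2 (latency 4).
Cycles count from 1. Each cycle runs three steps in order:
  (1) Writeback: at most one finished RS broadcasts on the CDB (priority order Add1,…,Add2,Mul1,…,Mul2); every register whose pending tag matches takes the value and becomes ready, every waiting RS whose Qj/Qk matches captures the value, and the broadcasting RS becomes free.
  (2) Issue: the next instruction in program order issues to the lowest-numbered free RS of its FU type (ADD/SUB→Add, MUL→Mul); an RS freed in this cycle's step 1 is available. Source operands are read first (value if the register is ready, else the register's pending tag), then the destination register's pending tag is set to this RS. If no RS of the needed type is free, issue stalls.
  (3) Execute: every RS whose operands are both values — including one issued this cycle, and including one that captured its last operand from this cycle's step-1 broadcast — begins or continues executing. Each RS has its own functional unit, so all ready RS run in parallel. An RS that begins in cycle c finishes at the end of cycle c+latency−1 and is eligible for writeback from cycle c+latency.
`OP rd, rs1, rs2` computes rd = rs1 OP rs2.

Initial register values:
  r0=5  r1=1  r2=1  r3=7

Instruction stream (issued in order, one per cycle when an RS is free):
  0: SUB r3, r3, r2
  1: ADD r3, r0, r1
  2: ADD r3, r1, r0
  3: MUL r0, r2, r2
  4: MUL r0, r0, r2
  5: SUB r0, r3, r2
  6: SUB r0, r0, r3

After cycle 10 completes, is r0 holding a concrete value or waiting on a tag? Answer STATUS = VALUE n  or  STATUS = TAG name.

STATUS = TAG Add2

cycle 1: issue SUB r3<-Add1 // r0:5,r1:1,r2:1,r3:Add1
cycle 2: issue ADD r3<-Add2 // r0:5,r1:1,r2:1,r3:Add2
cycle 3: stall // r0:5,r1:1,r2:1,r3:Add2
cycle 4: CDB Add1=6; issue ADD r3<-Add1 // r0:5,r1:1,r2:1,r3:Add1
cycle 5: CDB Add2=6; issue MUL r0<-Mul1 // r0:Mul1,r1:1,r2:1,r3:Add1
cycle 6: issue MUL r0<-Mul2 // r0:Mul2,r1:1,r2:1,r3:Add1
cycle 7: CDB Add1=6; issue SUB r0<-Add1 // r0:Add1,r1:1,r2:1,r3:6
cycle 8: issue SUB r0<-Add2 // r0:Add2,r1:1,r2:1,r3:6
cycle 9: CDB Mul1=1 // r0:Add2,r1:1,r2:1,r3:6
cycle 10: CDB Add1=5 // r0:Add2,r1:1,r2:1,r3:6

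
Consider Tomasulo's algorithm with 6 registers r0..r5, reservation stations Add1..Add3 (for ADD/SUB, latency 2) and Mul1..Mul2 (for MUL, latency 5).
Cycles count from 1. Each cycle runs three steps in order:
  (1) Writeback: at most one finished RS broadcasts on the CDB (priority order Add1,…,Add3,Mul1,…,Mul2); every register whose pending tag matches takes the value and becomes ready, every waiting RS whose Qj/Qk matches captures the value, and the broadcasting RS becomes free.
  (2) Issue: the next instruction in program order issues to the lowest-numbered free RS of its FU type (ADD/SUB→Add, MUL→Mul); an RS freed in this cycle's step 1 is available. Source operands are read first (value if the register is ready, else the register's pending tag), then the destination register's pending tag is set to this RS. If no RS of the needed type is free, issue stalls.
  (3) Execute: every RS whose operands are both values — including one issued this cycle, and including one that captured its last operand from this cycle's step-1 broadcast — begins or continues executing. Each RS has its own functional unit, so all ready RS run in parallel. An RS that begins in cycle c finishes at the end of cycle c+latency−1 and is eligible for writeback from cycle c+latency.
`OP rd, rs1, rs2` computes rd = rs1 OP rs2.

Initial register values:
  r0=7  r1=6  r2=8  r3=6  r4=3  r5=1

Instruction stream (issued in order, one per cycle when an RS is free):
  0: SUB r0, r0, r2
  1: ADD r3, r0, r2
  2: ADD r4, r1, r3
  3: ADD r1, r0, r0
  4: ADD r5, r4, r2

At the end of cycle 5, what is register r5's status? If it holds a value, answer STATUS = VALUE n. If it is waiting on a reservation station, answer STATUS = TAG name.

cycle 1: issue SUB r0<-Add1 // r0:Add1,r1:6,r2:8,r3:6,r4:3,r5:1
cycle 2: issue ADD r3<-Add2 // r0:Add1,r1:6,r2:8,r3:Add2,r4:3,r5:1
cycle 3: CDB Add1=-1; issue ADD r4<-Add1 // r0:-1,r1:6,r2:8,r3:Add2,r4:Add1,r5:1
cycle 4: issue ADD r1<-Add3 // r0:-1,r1:Add3,r2:8,r3:Add2,r4:Add1,r5:1
cycle 5: CDB Add2=7; issue ADD r5<-Add2 // r0:-1,r1:Add3,r2:8,r3:7,r4:Add1,r5:Add2

STATUS = TAG Add2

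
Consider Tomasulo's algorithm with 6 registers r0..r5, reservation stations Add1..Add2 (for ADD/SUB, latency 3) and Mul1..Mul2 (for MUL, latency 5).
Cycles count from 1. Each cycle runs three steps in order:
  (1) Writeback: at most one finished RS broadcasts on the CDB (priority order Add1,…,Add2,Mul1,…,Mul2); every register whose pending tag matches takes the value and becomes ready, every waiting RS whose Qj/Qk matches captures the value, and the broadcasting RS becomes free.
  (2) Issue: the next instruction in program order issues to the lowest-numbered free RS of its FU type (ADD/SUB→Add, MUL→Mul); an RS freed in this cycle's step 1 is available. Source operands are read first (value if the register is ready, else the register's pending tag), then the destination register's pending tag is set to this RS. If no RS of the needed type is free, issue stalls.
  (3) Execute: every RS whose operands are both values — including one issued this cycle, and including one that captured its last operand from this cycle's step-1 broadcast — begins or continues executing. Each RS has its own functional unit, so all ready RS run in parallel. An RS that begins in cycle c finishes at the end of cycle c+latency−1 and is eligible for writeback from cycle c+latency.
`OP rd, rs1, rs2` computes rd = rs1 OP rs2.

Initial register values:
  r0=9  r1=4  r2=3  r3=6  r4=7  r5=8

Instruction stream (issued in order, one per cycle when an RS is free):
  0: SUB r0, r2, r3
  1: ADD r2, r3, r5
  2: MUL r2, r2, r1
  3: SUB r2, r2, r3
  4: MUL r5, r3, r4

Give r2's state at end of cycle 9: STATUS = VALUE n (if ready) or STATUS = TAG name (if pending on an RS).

STATUS = TAG Add1

cycle 1: issue SUB r0<-Add1 // r0:Add1,r1:4,r2:3,r3:6,r4:7,r5:8
cycle 2: issue ADD r2<-Add2 // r0:Add1,r1:4,r2:Add2,r3:6,r4:7,r5:8
cycle 3: issue MUL r2<-Mul1 // r0:Add1,r1:4,r2:Mul1,r3:6,r4:7,r5:8
cycle 4: CDB Add1=-3; issue SUB r2<-Add1 // r0:-3,r1:4,r2:Add1,r3:6,r4:7,r5:8
cycle 5: CDB Add2=14; issue MUL r5<-Mul2 // r0:-3,r1:4,r2:Add1,r3:6,r4:7,r5:Mul2
cycle 6: - // r0:-3,r1:4,r2:Add1,r3:6,r4:7,r5:Mul2
cycle 7: - // r0:-3,r1:4,r2:Add1,r3:6,r4:7,r5:Mul2
cycle 8: - // r0:-3,r1:4,r2:Add1,r3:6,r4:7,r5:Mul2
cycle 9: - // r0:-3,r1:4,r2:Add1,r3:6,r4:7,r5:Mul2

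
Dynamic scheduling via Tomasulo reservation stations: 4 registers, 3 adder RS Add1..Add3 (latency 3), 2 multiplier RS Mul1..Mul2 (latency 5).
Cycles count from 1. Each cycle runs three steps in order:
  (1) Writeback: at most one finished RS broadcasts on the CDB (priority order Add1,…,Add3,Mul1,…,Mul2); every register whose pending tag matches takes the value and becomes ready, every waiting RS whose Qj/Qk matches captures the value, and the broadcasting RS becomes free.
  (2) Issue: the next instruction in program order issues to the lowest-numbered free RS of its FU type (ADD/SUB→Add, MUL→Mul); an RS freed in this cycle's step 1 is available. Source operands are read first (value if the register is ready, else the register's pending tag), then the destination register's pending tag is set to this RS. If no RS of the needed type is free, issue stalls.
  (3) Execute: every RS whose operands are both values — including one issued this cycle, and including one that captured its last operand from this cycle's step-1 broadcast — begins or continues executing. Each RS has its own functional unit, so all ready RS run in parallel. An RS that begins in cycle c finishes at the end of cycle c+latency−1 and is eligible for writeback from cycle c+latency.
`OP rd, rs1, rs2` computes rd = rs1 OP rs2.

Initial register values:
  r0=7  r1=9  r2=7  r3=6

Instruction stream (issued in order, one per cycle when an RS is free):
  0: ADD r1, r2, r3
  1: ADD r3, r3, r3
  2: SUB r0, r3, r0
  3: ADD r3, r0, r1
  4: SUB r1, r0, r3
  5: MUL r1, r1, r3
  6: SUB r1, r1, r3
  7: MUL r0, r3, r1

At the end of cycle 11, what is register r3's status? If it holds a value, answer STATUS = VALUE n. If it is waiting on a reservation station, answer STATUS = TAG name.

  c1: issue ADD r1<-Add1  regs: r0:7,r1:Add1,r2:7,r3:6
  c2: issue ADD r3<-Add2  regs: r0:7,r1:Add1,r2:7,r3:Add2
  c3: issue SUB r0<-Add3  regs: r0:Add3,r1:Add1,r2:7,r3:Add2
  c4: CDB Add1=13; issue ADD r3<-Add1  regs: r0:Add3,r1:13,r2:7,r3:Add1
  c5: CDB Add2=12; issue SUB r1<-Add2  regs: r0:Add3,r1:Add2,r2:7,r3:Add1
  c6: issue MUL r1<-Mul1  regs: r0:Add3,r1:Mul1,r2:7,r3:Add1
  c7: stall  regs: r0:Add3,r1:Mul1,r2:7,r3:Add1
  c8: CDB Add3=5; issue SUB r1<-Add3  regs: r0:5,r1:Add3,r2:7,r3:Add1
  c9: issue MUL r0<-Mul2  regs: r0:Mul2,r1:Add3,r2:7,r3:Add1
  c10: -  regs: r0:Mul2,r1:Add3,r2:7,r3:Add1
  c11: CDB Add1=18  regs: r0:Mul2,r1:Add3,r2:7,r3:18

STATUS = VALUE 18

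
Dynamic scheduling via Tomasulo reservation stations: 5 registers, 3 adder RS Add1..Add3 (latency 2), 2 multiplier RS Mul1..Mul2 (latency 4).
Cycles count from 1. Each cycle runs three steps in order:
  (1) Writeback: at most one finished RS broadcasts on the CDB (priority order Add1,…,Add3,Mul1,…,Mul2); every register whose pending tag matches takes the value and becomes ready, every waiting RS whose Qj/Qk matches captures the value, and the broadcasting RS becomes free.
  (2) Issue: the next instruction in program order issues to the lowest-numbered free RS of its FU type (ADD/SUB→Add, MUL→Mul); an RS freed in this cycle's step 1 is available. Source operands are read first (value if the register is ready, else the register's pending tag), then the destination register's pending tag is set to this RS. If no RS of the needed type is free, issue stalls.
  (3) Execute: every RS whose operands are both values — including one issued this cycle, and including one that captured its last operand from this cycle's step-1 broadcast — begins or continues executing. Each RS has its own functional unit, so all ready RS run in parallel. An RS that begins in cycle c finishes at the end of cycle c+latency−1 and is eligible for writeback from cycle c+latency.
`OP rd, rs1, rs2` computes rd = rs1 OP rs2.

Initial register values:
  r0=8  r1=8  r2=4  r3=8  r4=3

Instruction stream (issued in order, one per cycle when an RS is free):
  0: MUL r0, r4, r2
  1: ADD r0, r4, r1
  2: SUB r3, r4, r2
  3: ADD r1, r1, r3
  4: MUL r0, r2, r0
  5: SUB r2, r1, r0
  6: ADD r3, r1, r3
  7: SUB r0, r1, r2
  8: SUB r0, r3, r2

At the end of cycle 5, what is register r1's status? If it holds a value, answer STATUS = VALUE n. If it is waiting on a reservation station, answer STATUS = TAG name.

cycle 1: issue MUL r0<-Mul1 // r0:Mul1,r1:8,r2:4,r3:8,r4:3
cycle 2: issue ADD r0<-Add1 // r0:Add1,r1:8,r2:4,r3:8,r4:3
cycle 3: issue SUB r3<-Add2 // r0:Add1,r1:8,r2:4,r3:Add2,r4:3
cycle 4: CDB Add1=11; issue ADD r1<-Add1 // r0:11,r1:Add1,r2:4,r3:Add2,r4:3
cycle 5: CDB Add2=-1; issue MUL r0<-Mul2 // r0:Mul2,r1:Add1,r2:4,r3:-1,r4:3

STATUS = TAG Add1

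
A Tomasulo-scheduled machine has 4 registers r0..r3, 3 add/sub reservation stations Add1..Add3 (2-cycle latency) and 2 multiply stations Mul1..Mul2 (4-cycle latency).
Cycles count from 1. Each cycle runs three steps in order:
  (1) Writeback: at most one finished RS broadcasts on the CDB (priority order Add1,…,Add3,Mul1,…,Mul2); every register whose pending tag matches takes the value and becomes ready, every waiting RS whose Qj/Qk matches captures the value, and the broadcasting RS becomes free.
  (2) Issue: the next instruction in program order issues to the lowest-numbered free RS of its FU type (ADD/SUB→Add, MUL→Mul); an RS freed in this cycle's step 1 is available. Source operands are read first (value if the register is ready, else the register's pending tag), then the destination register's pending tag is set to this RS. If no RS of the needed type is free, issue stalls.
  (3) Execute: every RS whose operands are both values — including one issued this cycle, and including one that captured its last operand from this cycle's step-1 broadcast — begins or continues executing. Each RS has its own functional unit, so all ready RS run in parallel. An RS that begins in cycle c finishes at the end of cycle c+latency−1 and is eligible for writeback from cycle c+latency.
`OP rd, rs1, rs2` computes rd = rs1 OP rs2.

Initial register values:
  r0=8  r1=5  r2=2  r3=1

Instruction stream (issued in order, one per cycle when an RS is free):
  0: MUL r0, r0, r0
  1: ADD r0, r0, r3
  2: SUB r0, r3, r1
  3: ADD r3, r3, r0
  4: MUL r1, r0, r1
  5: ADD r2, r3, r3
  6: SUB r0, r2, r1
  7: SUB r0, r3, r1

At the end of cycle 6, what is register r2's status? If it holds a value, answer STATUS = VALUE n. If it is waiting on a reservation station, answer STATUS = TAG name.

STATUS = TAG Add2

c1: issue MUL r0<-Mul1 | r0:Mul1,r1:5,r2:2,r3:1
c2: issue ADD r0<-Add1 | r0:Add1,r1:5,r2:2,r3:1
c3: issue SUB r0<-Add2 | r0:Add2,r1:5,r2:2,r3:1
c4: issue ADD r3<-Add3 | r0:Add2,r1:5,r2:2,r3:Add3
c5: CDB Add2=-4; issue MUL r1<-Mul2 | r0:-4,r1:Mul2,r2:2,r3:Add3
c6: CDB Mul1=64; issue ADD r2<-Add2 | r0:-4,r1:Mul2,r2:Add2,r3:Add3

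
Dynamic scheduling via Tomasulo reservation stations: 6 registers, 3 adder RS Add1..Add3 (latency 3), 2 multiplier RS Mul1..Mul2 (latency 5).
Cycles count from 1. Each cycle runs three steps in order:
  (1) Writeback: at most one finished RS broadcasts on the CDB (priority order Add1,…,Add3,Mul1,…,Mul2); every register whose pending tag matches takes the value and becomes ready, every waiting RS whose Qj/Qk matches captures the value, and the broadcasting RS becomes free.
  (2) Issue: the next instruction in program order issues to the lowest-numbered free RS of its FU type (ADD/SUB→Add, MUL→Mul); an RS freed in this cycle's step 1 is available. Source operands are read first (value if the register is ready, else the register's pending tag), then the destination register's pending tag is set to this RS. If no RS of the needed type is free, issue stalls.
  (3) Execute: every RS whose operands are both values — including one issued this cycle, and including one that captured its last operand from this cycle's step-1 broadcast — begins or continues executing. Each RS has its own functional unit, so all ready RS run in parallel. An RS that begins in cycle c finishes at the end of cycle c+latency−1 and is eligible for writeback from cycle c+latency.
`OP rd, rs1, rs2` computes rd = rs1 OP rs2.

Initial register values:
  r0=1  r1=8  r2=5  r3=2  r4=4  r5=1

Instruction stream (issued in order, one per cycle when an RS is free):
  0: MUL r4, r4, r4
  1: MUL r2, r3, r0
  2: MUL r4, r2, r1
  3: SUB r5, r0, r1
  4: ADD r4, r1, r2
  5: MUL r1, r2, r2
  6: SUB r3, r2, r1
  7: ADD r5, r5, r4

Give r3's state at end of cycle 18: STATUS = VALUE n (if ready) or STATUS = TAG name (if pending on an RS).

c1: issue MUL r4<-Mul1 | r0:1,r1:8,r2:5,r3:2,r4:Mul1,r5:1
c2: issue MUL r2<-Mul2 | r0:1,r1:8,r2:Mul2,r3:2,r4:Mul1,r5:1
c3: stall | r0:1,r1:8,r2:Mul2,r3:2,r4:Mul1,r5:1
c4: stall | r0:1,r1:8,r2:Mul2,r3:2,r4:Mul1,r5:1
c5: stall | r0:1,r1:8,r2:Mul2,r3:2,r4:Mul1,r5:1
c6: CDB Mul1=16; issue MUL r4<-Mul1 | r0:1,r1:8,r2:Mul2,r3:2,r4:Mul1,r5:1
c7: CDB Mul2=2; issue SUB r5<-Add1 | r0:1,r1:8,r2:2,r3:2,r4:Mul1,r5:Add1
c8: issue ADD r4<-Add2 | r0:1,r1:8,r2:2,r3:2,r4:Add2,r5:Add1
c9: issue MUL r1<-Mul2 | r0:1,r1:Mul2,r2:2,r3:2,r4:Add2,r5:Add1
c10: CDB Add1=-7; issue SUB r3<-Add1 | r0:1,r1:Mul2,r2:2,r3:Add1,r4:Add2,r5:-7
c11: CDB Add2=10; issue ADD r5<-Add2 | r0:1,r1:Mul2,r2:2,r3:Add1,r4:10,r5:Add2
c12: CDB Mul1=16 | r0:1,r1:Mul2,r2:2,r3:Add1,r4:10,r5:Add2
c13: - | r0:1,r1:Mul2,r2:2,r3:Add1,r4:10,r5:Add2
c14: CDB Add2=3 | r0:1,r1:Mul2,r2:2,r3:Add1,r4:10,r5:3
c15: CDB Mul2=4 | r0:1,r1:4,r2:2,r3:Add1,r4:10,r5:3
c16: - | r0:1,r1:4,r2:2,r3:Add1,r4:10,r5:3
c17: - | r0:1,r1:4,r2:2,r3:Add1,r4:10,r5:3
c18: CDB Add1=-2 | r0:1,r1:4,r2:2,r3:-2,r4:10,r5:3

STATUS = VALUE -2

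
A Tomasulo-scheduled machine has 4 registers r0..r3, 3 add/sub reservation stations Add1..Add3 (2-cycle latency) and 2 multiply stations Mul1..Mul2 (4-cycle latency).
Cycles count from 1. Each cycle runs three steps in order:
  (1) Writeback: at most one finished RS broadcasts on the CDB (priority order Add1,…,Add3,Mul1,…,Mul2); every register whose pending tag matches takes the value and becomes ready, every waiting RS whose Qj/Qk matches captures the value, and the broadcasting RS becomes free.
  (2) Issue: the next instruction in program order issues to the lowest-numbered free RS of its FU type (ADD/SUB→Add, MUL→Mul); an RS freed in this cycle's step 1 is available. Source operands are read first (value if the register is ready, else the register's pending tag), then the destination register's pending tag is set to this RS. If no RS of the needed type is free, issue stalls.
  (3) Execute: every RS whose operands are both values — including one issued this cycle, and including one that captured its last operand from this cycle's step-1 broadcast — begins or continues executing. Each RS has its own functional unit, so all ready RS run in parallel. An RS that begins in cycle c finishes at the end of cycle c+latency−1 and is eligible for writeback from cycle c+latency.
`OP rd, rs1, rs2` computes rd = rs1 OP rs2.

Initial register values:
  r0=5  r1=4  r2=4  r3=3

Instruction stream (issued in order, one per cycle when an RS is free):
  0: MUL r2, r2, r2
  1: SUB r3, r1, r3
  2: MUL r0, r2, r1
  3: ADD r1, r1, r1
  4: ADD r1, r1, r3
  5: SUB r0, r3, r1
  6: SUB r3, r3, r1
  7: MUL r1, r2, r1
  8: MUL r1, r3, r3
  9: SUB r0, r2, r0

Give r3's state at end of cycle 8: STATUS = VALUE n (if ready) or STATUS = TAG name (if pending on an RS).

STATUS = TAG Add3

c1: issue MUL r2<-Mul1 | r0:5,r1:4,r2:Mul1,r3:3
c2: issue SUB r3<-Add1 | r0:5,r1:4,r2:Mul1,r3:Add1
c3: issue MUL r0<-Mul2 | r0:Mul2,r1:4,r2:Mul1,r3:Add1
c4: CDB Add1=1; issue ADD r1<-Add1 | r0:Mul2,r1:Add1,r2:Mul1,r3:1
c5: CDB Mul1=16; issue ADD r1<-Add2 | r0:Mul2,r1:Add2,r2:16,r3:1
c6: CDB Add1=8; issue SUB r0<-Add1 | r0:Add1,r1:Add2,r2:16,r3:1
c7: issue SUB r3<-Add3 | r0:Add1,r1:Add2,r2:16,r3:Add3
c8: CDB Add2=9; issue MUL r1<-Mul1 | r0:Add1,r1:Mul1,r2:16,r3:Add3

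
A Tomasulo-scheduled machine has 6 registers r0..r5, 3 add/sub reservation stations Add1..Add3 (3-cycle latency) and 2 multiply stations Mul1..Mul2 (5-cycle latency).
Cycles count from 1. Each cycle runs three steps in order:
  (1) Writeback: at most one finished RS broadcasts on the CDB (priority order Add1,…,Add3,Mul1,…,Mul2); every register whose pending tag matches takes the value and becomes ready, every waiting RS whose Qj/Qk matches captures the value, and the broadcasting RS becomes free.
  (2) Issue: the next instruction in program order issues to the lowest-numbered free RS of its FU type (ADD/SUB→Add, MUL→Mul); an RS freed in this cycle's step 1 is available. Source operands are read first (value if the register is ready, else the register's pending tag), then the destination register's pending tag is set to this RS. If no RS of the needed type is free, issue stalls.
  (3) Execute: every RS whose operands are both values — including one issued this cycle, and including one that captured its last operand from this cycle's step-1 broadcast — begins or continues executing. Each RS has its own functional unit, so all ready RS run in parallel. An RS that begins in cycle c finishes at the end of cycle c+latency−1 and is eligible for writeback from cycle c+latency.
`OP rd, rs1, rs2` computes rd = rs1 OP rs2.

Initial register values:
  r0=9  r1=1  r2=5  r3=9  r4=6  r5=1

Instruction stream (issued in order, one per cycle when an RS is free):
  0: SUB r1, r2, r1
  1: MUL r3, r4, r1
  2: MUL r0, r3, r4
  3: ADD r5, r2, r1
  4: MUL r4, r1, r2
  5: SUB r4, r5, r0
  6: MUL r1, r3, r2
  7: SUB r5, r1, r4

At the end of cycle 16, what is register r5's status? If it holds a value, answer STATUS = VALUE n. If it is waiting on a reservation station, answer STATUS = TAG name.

STATUS = TAG Add2

cycle 1: issue SUB r1<-Add1 // r0:9,r1:Add1,r2:5,r3:9,r4:6,r5:1
cycle 2: issue MUL r3<-Mul1 // r0:9,r1:Add1,r2:5,r3:Mul1,r4:6,r5:1
cycle 3: issue MUL r0<-Mul2 // r0:Mul2,r1:Add1,r2:5,r3:Mul1,r4:6,r5:1
cycle 4: CDB Add1=4; issue ADD r5<-Add1 // r0:Mul2,r1:4,r2:5,r3:Mul1,r4:6,r5:Add1
cycle 5: stall // r0:Mul2,r1:4,r2:5,r3:Mul1,r4:6,r5:Add1
cycle 6: stall // r0:Mul2,r1:4,r2:5,r3:Mul1,r4:6,r5:Add1
cycle 7: CDB Add1=9; stall // r0:Mul2,r1:4,r2:5,r3:Mul1,r4:6,r5:9
cycle 8: stall // r0:Mul2,r1:4,r2:5,r3:Mul1,r4:6,r5:9
cycle 9: CDB Mul1=24; issue MUL r4<-Mul1 // r0:Mul2,r1:4,r2:5,r3:24,r4:Mul1,r5:9
cycle 10: issue SUB r4<-Add1 // r0:Mul2,r1:4,r2:5,r3:24,r4:Add1,r5:9
cycle 11: stall // r0:Mul2,r1:4,r2:5,r3:24,r4:Add1,r5:9
cycle 12: stall // r0:Mul2,r1:4,r2:5,r3:24,r4:Add1,r5:9
cycle 13: stall // r0:Mul2,r1:4,r2:5,r3:24,r4:Add1,r5:9
cycle 14: CDB Mul1=20; issue MUL r1<-Mul1 // r0:Mul2,r1:Mul1,r2:5,r3:24,r4:Add1,r5:9
cycle 15: CDB Mul2=144; issue SUB r5<-Add2 // r0:144,r1:Mul1,r2:5,r3:24,r4:Add1,r5:Add2
cycle 16: - // r0:144,r1:Mul1,r2:5,r3:24,r4:Add1,r5:Add2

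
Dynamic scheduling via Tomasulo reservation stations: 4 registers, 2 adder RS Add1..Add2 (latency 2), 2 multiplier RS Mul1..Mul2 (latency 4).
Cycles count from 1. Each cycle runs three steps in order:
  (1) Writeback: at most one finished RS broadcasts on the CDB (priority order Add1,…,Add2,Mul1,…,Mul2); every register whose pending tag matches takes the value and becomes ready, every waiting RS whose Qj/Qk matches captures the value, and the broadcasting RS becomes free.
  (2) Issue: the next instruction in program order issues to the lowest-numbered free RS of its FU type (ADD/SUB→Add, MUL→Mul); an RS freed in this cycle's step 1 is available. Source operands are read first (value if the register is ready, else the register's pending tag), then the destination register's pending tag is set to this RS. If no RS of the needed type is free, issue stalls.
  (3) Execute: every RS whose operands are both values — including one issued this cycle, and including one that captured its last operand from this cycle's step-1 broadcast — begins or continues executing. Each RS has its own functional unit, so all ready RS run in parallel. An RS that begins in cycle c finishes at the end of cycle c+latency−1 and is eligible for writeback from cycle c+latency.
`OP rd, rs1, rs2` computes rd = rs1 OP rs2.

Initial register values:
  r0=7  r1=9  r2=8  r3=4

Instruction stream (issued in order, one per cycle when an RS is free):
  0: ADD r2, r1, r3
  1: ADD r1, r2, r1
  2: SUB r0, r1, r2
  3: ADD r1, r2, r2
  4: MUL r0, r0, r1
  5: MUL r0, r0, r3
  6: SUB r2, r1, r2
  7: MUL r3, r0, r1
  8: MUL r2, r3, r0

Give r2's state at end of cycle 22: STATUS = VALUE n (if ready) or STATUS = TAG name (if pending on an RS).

STATUS = TAG Mul2

c1: issue ADD r2<-Add1 | r0:7,r1:9,r2:Add1,r3:4
c2: issue ADD r1<-Add2 | r0:7,r1:Add2,r2:Add1,r3:4
c3: CDB Add1=13; issue SUB r0<-Add1 | r0:Add1,r1:Add2,r2:13,r3:4
c4: stall | r0:Add1,r1:Add2,r2:13,r3:4
c5: CDB Add2=22; issue ADD r1<-Add2 | r0:Add1,r1:Add2,r2:13,r3:4
c6: issue MUL r0<-Mul1 | r0:Mul1,r1:Add2,r2:13,r3:4
c7: CDB Add1=9; issue MUL r0<-Mul2 | r0:Mul2,r1:Add2,r2:13,r3:4
c8: CDB Add2=26; issue SUB r2<-Add1 | r0:Mul2,r1:26,r2:Add1,r3:4
c9: stall | r0:Mul2,r1:26,r2:Add1,r3:4
c10: CDB Add1=13; stall | r0:Mul2,r1:26,r2:13,r3:4
c11: stall | r0:Mul2,r1:26,r2:13,r3:4
c12: CDB Mul1=234; issue MUL r3<-Mul1 | r0:Mul2,r1:26,r2:13,r3:Mul1
c13: stall | r0:Mul2,r1:26,r2:13,r3:Mul1
c14: stall | r0:Mul2,r1:26,r2:13,r3:Mul1
c15: stall | r0:Mul2,r1:26,r2:13,r3:Mul1
c16: CDB Mul2=936; issue MUL r2<-Mul2 | r0:936,r1:26,r2:Mul2,r3:Mul1
c17: - | r0:936,r1:26,r2:Mul2,r3:Mul1
c18: - | r0:936,r1:26,r2:Mul2,r3:Mul1
c19: - | r0:936,r1:26,r2:Mul2,r3:Mul1
c20: CDB Mul1=24336 | r0:936,r1:26,r2:Mul2,r3:24336
c21: - | r0:936,r1:26,r2:Mul2,r3:24336
c22: - | r0:936,r1:26,r2:Mul2,r3:24336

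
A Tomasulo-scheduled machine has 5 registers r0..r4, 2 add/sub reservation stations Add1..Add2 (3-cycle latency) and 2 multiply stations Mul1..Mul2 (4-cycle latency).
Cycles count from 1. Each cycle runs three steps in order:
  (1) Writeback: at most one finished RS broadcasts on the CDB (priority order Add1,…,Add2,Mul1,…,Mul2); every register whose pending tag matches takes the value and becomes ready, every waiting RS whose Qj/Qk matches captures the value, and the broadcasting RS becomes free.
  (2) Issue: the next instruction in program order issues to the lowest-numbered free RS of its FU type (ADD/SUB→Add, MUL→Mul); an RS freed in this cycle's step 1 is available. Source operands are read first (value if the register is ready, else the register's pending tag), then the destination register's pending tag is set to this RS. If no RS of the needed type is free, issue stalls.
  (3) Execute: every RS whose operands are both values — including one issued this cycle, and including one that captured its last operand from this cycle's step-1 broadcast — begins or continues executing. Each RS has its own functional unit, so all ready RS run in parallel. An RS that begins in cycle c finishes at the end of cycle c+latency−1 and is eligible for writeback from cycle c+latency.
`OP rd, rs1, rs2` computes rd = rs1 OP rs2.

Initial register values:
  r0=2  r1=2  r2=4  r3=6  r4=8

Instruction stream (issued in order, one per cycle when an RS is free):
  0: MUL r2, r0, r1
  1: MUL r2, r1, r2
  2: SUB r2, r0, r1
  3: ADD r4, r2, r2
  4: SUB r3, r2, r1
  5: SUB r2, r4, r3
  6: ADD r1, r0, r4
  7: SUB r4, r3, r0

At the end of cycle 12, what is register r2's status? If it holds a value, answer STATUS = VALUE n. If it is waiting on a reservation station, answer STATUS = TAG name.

STATUS = TAG Add1

  c1: issue MUL r2<-Mul1  regs: r0:2,r1:2,r2:Mul1,r3:6,r4:8
  c2: issue MUL r2<-Mul2  regs: r0:2,r1:2,r2:Mul2,r3:6,r4:8
  c3: issue SUB r2<-Add1  regs: r0:2,r1:2,r2:Add1,r3:6,r4:8
  c4: issue ADD r4<-Add2  regs: r0:2,r1:2,r2:Add1,r3:6,r4:Add2
  c5: CDB Mul1=4; stall  regs: r0:2,r1:2,r2:Add1,r3:6,r4:Add2
  c6: CDB Add1=0; issue SUB r3<-Add1  regs: r0:2,r1:2,r2:0,r3:Add1,r4:Add2
  c7: stall  regs: r0:2,r1:2,r2:0,r3:Add1,r4:Add2
  c8: stall  regs: r0:2,r1:2,r2:0,r3:Add1,r4:Add2
  c9: CDB Add1=-2; issue SUB r2<-Add1  regs: r0:2,r1:2,r2:Add1,r3:-2,r4:Add2
  c10: CDB Add2=0; issue ADD r1<-Add2  regs: r0:2,r1:Add2,r2:Add1,r3:-2,r4:0
  c11: CDB Mul2=8; stall  regs: r0:2,r1:Add2,r2:Add1,r3:-2,r4:0
  c12: stall  regs: r0:2,r1:Add2,r2:Add1,r3:-2,r4:0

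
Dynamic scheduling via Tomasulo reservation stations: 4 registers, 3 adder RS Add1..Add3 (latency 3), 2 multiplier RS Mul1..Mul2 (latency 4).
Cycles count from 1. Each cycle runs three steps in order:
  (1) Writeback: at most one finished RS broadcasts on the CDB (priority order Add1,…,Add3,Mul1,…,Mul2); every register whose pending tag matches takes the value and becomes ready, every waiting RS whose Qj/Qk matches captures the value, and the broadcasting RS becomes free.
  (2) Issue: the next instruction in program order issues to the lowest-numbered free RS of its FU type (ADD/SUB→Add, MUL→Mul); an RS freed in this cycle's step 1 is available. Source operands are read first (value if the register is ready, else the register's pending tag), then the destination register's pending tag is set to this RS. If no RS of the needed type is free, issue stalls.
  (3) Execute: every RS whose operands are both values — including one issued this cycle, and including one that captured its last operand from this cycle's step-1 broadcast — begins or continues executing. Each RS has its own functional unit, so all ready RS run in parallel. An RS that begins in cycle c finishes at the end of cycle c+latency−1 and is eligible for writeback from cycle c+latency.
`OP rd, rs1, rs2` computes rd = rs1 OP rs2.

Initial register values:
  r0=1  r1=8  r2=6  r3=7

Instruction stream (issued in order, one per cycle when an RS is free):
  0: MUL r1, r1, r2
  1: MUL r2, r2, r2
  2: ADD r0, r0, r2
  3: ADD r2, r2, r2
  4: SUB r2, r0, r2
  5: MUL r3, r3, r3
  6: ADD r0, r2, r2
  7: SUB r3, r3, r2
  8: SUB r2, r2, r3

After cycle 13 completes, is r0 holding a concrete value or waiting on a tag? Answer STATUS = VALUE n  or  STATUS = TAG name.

STATUS = TAG Add1

c1: issue MUL r1<-Mul1 | r0:1,r1:Mul1,r2:6,r3:7
c2: issue MUL r2<-Mul2 | r0:1,r1:Mul1,r2:Mul2,r3:7
c3: issue ADD r0<-Add1 | r0:Add1,r1:Mul1,r2:Mul2,r3:7
c4: issue ADD r2<-Add2 | r0:Add1,r1:Mul1,r2:Add2,r3:7
c5: CDB Mul1=48; issue SUB r2<-Add3 | r0:Add1,r1:48,r2:Add3,r3:7
c6: CDB Mul2=36; issue MUL r3<-Mul1 | r0:Add1,r1:48,r2:Add3,r3:Mul1
c7: stall | r0:Add1,r1:48,r2:Add3,r3:Mul1
c8: stall | r0:Add1,r1:48,r2:Add3,r3:Mul1
c9: CDB Add1=37; issue ADD r0<-Add1 | r0:Add1,r1:48,r2:Add3,r3:Mul1
c10: CDB Add2=72; issue SUB r3<-Add2 | r0:Add1,r1:48,r2:Add3,r3:Add2
c11: CDB Mul1=49; stall | r0:Add1,r1:48,r2:Add3,r3:Add2
c12: stall | r0:Add1,r1:48,r2:Add3,r3:Add2
c13: CDB Add3=-35; issue SUB r2<-Add3 | r0:Add1,r1:48,r2:Add3,r3:Add2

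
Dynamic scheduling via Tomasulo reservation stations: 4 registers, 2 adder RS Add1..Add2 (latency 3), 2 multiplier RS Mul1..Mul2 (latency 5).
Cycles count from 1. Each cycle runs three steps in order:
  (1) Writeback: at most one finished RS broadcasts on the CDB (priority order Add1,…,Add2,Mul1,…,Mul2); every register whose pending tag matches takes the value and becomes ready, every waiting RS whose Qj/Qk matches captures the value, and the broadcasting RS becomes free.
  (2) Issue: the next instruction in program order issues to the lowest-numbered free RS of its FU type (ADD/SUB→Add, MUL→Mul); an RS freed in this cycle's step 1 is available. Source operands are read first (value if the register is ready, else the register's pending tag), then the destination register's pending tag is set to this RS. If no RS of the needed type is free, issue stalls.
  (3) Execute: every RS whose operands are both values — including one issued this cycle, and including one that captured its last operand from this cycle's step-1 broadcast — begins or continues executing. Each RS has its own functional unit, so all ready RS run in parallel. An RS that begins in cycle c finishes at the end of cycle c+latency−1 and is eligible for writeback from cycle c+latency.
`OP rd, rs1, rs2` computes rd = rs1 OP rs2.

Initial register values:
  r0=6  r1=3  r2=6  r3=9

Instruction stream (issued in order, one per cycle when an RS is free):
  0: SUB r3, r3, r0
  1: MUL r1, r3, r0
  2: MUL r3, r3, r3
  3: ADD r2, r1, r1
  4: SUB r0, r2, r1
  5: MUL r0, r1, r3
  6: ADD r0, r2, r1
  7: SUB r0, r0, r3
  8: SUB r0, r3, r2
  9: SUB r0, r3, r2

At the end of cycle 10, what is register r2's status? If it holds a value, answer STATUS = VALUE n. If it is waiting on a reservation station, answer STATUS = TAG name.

cycle 1: issue SUB r3<-Add1 // r0:6,r1:3,r2:6,r3:Add1
cycle 2: issue MUL r1<-Mul1 // r0:6,r1:Mul1,r2:6,r3:Add1
cycle 3: issue MUL r3<-Mul2 // r0:6,r1:Mul1,r2:6,r3:Mul2
cycle 4: CDB Add1=3; issue ADD r2<-Add1 // r0:6,r1:Mul1,r2:Add1,r3:Mul2
cycle 5: issue SUB r0<-Add2 // r0:Add2,r1:Mul1,r2:Add1,r3:Mul2
cycle 6: stall // r0:Add2,r1:Mul1,r2:Add1,r3:Mul2
cycle 7: stall // r0:Add2,r1:Mul1,r2:Add1,r3:Mul2
cycle 8: stall // r0:Add2,r1:Mul1,r2:Add1,r3:Mul2
cycle 9: CDB Mul1=18; issue MUL r0<-Mul1 // r0:Mul1,r1:18,r2:Add1,r3:Mul2
cycle 10: CDB Mul2=9; stall // r0:Mul1,r1:18,r2:Add1,r3:9

STATUS = TAG Add1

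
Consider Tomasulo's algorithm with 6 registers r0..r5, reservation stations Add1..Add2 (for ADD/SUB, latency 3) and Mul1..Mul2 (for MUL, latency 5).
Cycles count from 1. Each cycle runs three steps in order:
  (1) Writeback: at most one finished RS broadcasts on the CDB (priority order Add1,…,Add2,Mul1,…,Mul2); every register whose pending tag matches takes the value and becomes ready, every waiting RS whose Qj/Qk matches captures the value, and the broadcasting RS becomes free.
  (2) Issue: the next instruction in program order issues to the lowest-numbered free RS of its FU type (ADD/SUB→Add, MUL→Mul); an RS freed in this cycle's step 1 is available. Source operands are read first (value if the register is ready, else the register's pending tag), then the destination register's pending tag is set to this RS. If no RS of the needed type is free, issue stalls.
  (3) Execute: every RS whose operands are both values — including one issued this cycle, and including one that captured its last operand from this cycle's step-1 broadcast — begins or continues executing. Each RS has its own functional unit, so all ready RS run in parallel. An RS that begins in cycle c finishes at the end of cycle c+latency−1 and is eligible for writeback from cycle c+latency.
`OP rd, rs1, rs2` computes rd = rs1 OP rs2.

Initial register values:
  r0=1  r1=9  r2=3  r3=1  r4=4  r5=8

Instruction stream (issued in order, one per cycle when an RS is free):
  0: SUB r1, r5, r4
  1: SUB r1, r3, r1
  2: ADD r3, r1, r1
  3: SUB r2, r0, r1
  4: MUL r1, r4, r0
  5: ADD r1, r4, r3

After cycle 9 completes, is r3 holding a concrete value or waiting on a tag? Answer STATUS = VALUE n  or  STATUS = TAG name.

cycle 1: issue SUB r1<-Add1 // r0:1,r1:Add1,r2:3,r3:1,r4:4,r5:8
cycle 2: issue SUB r1<-Add2 // r0:1,r1:Add2,r2:3,r3:1,r4:4,r5:8
cycle 3: stall // r0:1,r1:Add2,r2:3,r3:1,r4:4,r5:8
cycle 4: CDB Add1=4; issue ADD r3<-Add1 // r0:1,r1:Add2,r2:3,r3:Add1,r4:4,r5:8
cycle 5: stall // r0:1,r1:Add2,r2:3,r3:Add1,r4:4,r5:8
cycle 6: stall // r0:1,r1:Add2,r2:3,r3:Add1,r4:4,r5:8
cycle 7: CDB Add2=-3; issue SUB r2<-Add2 // r0:1,r1:-3,r2:Add2,r3:Add1,r4:4,r5:8
cycle 8: issue MUL r1<-Mul1 // r0:1,r1:Mul1,r2:Add2,r3:Add1,r4:4,r5:8
cycle 9: stall // r0:1,r1:Mul1,r2:Add2,r3:Add1,r4:4,r5:8

STATUS = TAG Add1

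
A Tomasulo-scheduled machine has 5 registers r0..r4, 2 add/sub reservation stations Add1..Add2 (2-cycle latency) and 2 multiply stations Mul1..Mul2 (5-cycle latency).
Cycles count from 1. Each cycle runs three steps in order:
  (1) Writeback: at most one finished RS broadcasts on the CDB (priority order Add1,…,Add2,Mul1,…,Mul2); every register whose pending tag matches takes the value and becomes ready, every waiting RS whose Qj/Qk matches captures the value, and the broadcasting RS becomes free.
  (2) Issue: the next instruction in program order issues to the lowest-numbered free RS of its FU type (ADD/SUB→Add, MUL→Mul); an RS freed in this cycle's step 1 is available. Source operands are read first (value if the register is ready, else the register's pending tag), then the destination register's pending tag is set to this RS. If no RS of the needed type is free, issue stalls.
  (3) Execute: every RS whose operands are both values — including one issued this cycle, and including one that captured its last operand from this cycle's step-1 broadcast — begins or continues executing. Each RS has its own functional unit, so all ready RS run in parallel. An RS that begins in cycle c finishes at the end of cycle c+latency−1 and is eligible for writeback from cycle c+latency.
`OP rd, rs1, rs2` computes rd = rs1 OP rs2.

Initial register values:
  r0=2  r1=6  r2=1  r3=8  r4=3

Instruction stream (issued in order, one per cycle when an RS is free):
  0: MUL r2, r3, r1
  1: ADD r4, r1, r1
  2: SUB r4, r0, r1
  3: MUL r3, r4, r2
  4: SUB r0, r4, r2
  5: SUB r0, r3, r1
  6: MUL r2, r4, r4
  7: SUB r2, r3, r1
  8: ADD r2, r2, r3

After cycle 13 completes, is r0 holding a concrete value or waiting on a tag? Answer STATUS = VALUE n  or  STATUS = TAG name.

  c1: issue MUL r2<-Mul1  regs: r0:2,r1:6,r2:Mul1,r3:8,r4:3
  c2: issue ADD r4<-Add1  regs: r0:2,r1:6,r2:Mul1,r3:8,r4:Add1
  c3: issue SUB r4<-Add2  regs: r0:2,r1:6,r2:Mul1,r3:8,r4:Add2
  c4: CDB Add1=12; issue MUL r3<-Mul2  regs: r0:2,r1:6,r2:Mul1,r3:Mul2,r4:Add2
  c5: CDB Add2=-4; issue SUB r0<-Add1  regs: r0:Add1,r1:6,r2:Mul1,r3:Mul2,r4:-4
  c6: CDB Mul1=48; issue SUB r0<-Add2  regs: r0:Add2,r1:6,r2:48,r3:Mul2,r4:-4
  c7: issue MUL r2<-Mul1  regs: r0:Add2,r1:6,r2:Mul1,r3:Mul2,r4:-4
  c8: CDB Add1=-52; issue SUB r2<-Add1  regs: r0:Add2,r1:6,r2:Add1,r3:Mul2,r4:-4
  c9: stall  regs: r0:Add2,r1:6,r2:Add1,r3:Mul2,r4:-4
  c10: stall  regs: r0:Add2,r1:6,r2:Add1,r3:Mul2,r4:-4
  c11: CDB Mul2=-192; stall  regs: r0:Add2,r1:6,r2:Add1,r3:-192,r4:-4
  c12: CDB Mul1=16; stall  regs: r0:Add2,r1:6,r2:Add1,r3:-192,r4:-4
  c13: CDB Add1=-198; issue ADD r2<-Add1  regs: r0:Add2,r1:6,r2:Add1,r3:-192,r4:-4

STATUS = TAG Add2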